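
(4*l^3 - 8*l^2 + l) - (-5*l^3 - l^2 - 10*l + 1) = 9*l^3 - 7*l^2 + 11*l - 1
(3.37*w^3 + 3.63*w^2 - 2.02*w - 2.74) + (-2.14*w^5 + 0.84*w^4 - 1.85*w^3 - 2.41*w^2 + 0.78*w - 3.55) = -2.14*w^5 + 0.84*w^4 + 1.52*w^3 + 1.22*w^2 - 1.24*w - 6.29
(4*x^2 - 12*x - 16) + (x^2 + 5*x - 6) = 5*x^2 - 7*x - 22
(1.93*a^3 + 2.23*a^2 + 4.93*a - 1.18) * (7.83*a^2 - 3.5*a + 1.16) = 15.1119*a^5 + 10.7059*a^4 + 33.0357*a^3 - 23.9076*a^2 + 9.8488*a - 1.3688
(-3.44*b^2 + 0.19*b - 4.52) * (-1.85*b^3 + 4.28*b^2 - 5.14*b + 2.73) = 6.364*b^5 - 15.0747*b^4 + 26.8568*b^3 - 29.7134*b^2 + 23.7515*b - 12.3396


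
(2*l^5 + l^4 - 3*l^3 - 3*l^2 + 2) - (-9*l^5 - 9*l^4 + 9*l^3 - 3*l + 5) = 11*l^5 + 10*l^4 - 12*l^3 - 3*l^2 + 3*l - 3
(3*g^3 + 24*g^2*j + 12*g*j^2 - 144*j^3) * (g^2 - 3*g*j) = 3*g^5 + 15*g^4*j - 60*g^3*j^2 - 180*g^2*j^3 + 432*g*j^4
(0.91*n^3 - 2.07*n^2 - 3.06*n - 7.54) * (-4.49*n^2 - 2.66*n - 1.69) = -4.0859*n^5 + 6.8737*n^4 + 17.7077*n^3 + 45.4925*n^2 + 25.2278*n + 12.7426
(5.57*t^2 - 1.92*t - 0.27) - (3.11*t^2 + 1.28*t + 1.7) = 2.46*t^2 - 3.2*t - 1.97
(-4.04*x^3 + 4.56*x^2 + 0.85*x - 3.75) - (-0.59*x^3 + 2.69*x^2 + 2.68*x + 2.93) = -3.45*x^3 + 1.87*x^2 - 1.83*x - 6.68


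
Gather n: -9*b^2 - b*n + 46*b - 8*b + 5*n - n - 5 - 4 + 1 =-9*b^2 + 38*b + n*(4 - b) - 8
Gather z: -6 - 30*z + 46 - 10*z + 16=56 - 40*z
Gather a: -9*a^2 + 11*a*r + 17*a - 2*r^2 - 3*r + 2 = -9*a^2 + a*(11*r + 17) - 2*r^2 - 3*r + 2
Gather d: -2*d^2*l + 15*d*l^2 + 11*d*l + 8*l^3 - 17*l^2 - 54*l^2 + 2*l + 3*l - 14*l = -2*d^2*l + d*(15*l^2 + 11*l) + 8*l^3 - 71*l^2 - 9*l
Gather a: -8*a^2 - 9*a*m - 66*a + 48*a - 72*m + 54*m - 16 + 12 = -8*a^2 + a*(-9*m - 18) - 18*m - 4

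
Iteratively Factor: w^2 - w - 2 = (w - 2)*(w + 1)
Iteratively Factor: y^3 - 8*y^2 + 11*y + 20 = (y - 4)*(y^2 - 4*y - 5) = (y - 5)*(y - 4)*(y + 1)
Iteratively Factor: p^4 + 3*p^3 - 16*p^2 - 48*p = (p)*(p^3 + 3*p^2 - 16*p - 48) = p*(p + 3)*(p^2 - 16) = p*(p - 4)*(p + 3)*(p + 4)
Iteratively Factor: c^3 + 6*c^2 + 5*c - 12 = (c + 4)*(c^2 + 2*c - 3) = (c + 3)*(c + 4)*(c - 1)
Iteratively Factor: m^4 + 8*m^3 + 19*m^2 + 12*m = (m + 4)*(m^3 + 4*m^2 + 3*m) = (m + 1)*(m + 4)*(m^2 + 3*m) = m*(m + 1)*(m + 4)*(m + 3)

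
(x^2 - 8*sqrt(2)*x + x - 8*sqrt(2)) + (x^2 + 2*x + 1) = 2*x^2 - 8*sqrt(2)*x + 3*x - 8*sqrt(2) + 1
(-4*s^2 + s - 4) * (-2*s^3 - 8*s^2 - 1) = 8*s^5 + 30*s^4 + 36*s^2 - s + 4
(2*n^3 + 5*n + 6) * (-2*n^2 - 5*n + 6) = -4*n^5 - 10*n^4 + 2*n^3 - 37*n^2 + 36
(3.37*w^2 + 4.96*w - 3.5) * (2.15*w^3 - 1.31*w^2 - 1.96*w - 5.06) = 7.2455*w^5 + 6.2493*w^4 - 20.6278*w^3 - 22.1888*w^2 - 18.2376*w + 17.71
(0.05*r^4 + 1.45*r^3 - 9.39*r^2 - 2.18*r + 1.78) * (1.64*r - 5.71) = 0.082*r^5 + 2.0925*r^4 - 23.6791*r^3 + 50.0417*r^2 + 15.367*r - 10.1638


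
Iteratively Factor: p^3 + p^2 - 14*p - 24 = (p - 4)*(p^2 + 5*p + 6) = (p - 4)*(p + 2)*(p + 3)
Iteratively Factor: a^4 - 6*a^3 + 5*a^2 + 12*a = (a - 3)*(a^3 - 3*a^2 - 4*a) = (a - 4)*(a - 3)*(a^2 + a) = a*(a - 4)*(a - 3)*(a + 1)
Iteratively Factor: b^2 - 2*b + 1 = (b - 1)*(b - 1)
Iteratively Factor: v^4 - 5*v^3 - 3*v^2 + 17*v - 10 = (v - 1)*(v^3 - 4*v^2 - 7*v + 10) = (v - 1)^2*(v^2 - 3*v - 10) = (v - 1)^2*(v + 2)*(v - 5)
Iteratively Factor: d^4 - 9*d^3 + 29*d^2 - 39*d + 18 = (d - 2)*(d^3 - 7*d^2 + 15*d - 9) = (d - 3)*(d - 2)*(d^2 - 4*d + 3) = (d - 3)*(d - 2)*(d - 1)*(d - 3)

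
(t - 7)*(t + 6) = t^2 - t - 42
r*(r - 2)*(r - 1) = r^3 - 3*r^2 + 2*r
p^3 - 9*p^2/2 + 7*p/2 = p*(p - 7/2)*(p - 1)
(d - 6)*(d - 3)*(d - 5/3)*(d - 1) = d^4 - 35*d^3/3 + 131*d^2/3 - 63*d + 30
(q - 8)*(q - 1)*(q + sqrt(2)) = q^3 - 9*q^2 + sqrt(2)*q^2 - 9*sqrt(2)*q + 8*q + 8*sqrt(2)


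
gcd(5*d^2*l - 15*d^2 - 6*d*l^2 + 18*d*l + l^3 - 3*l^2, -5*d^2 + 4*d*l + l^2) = d - l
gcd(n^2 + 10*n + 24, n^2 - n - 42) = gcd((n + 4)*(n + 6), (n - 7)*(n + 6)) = n + 6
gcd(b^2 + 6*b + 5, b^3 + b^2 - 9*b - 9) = b + 1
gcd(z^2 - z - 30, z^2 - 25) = z + 5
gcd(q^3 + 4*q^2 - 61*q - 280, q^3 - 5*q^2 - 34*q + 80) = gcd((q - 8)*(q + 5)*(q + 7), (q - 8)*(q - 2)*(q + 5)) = q^2 - 3*q - 40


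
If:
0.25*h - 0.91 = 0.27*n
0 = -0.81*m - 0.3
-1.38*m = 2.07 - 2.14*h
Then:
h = 0.73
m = -0.37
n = -2.70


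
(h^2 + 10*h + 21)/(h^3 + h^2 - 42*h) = (h + 3)/(h*(h - 6))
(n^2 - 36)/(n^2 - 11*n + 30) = (n + 6)/(n - 5)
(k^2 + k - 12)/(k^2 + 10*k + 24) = (k - 3)/(k + 6)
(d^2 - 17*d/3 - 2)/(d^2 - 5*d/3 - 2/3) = (d - 6)/(d - 2)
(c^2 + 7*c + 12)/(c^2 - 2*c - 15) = (c + 4)/(c - 5)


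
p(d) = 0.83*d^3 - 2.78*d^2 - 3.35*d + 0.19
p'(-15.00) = 640.30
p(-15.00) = -3376.31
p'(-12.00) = 421.93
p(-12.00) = -1794.17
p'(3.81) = 11.61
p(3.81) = -7.02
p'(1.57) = -5.94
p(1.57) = -8.71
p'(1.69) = -5.63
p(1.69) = -9.41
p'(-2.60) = 27.94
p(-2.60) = -24.48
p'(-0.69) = 1.67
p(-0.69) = 0.91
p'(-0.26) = -1.74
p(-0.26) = 0.86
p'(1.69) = -5.63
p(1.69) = -9.41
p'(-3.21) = 40.15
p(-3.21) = -45.16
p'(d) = 2.49*d^2 - 5.56*d - 3.35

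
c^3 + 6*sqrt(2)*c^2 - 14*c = c*(c - sqrt(2))*(c + 7*sqrt(2))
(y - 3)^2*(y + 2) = y^3 - 4*y^2 - 3*y + 18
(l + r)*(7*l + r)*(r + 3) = 7*l^2*r + 21*l^2 + 8*l*r^2 + 24*l*r + r^3 + 3*r^2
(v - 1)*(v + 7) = v^2 + 6*v - 7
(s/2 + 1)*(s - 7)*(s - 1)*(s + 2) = s^4/2 - 2*s^3 - 21*s^2/2 - 2*s + 14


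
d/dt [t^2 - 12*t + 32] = 2*t - 12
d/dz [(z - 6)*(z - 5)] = 2*z - 11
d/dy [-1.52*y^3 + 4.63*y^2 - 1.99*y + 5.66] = -4.56*y^2 + 9.26*y - 1.99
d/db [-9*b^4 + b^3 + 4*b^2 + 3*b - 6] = -36*b^3 + 3*b^2 + 8*b + 3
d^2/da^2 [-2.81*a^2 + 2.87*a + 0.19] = -5.62000000000000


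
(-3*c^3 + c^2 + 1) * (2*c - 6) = -6*c^4 + 20*c^3 - 6*c^2 + 2*c - 6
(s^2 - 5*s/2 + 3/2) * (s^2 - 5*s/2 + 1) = s^4 - 5*s^3 + 35*s^2/4 - 25*s/4 + 3/2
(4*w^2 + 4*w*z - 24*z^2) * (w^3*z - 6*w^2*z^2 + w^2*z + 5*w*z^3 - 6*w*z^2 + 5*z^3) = 4*w^5*z - 20*w^4*z^2 + 4*w^4*z - 28*w^3*z^3 - 20*w^3*z^2 + 164*w^2*z^4 - 28*w^2*z^3 - 120*w*z^5 + 164*w*z^4 - 120*z^5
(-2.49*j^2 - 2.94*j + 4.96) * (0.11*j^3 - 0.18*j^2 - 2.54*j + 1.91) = -0.2739*j^5 + 0.1248*j^4 + 7.3994*j^3 + 1.8189*j^2 - 18.2138*j + 9.4736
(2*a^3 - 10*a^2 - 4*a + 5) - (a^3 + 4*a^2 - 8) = a^3 - 14*a^2 - 4*a + 13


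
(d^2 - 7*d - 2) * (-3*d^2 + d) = -3*d^4 + 22*d^3 - d^2 - 2*d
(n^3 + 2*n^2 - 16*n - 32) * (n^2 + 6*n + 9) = n^5 + 8*n^4 + 5*n^3 - 110*n^2 - 336*n - 288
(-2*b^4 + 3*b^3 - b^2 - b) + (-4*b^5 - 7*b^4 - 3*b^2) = -4*b^5 - 9*b^4 + 3*b^3 - 4*b^2 - b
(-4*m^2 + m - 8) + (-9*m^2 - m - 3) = -13*m^2 - 11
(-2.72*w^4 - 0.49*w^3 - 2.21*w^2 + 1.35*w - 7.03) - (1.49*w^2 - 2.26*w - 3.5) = -2.72*w^4 - 0.49*w^3 - 3.7*w^2 + 3.61*w - 3.53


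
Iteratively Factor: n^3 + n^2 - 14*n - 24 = (n - 4)*(n^2 + 5*n + 6) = (n - 4)*(n + 3)*(n + 2)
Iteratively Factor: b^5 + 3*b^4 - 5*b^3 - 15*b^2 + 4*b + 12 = (b - 1)*(b^4 + 4*b^3 - b^2 - 16*b - 12) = (b - 1)*(b + 3)*(b^3 + b^2 - 4*b - 4) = (b - 2)*(b - 1)*(b + 3)*(b^2 + 3*b + 2) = (b - 2)*(b - 1)*(b + 1)*(b + 3)*(b + 2)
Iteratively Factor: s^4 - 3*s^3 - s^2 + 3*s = (s - 3)*(s^3 - s) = s*(s - 3)*(s^2 - 1) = s*(s - 3)*(s + 1)*(s - 1)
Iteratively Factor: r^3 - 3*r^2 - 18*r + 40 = (r - 5)*(r^2 + 2*r - 8) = (r - 5)*(r + 4)*(r - 2)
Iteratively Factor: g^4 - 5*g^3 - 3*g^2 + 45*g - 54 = (g - 2)*(g^3 - 3*g^2 - 9*g + 27) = (g - 2)*(g + 3)*(g^2 - 6*g + 9) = (g - 3)*(g - 2)*(g + 3)*(g - 3)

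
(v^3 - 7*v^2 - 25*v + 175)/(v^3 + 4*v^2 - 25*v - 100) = (v - 7)/(v + 4)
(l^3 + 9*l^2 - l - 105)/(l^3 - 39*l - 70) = (l^2 + 4*l - 21)/(l^2 - 5*l - 14)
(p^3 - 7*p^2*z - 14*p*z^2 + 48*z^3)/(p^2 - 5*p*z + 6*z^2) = (-p^2 + 5*p*z + 24*z^2)/(-p + 3*z)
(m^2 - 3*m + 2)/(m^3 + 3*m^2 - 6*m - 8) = (m - 1)/(m^2 + 5*m + 4)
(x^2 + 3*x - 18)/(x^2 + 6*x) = (x - 3)/x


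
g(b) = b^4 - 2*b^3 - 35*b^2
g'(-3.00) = 48.00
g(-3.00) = -180.00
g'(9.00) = 1800.00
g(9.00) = 2268.00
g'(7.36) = 754.54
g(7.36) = 241.03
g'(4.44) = -78.97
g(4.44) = -476.41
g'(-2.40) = 78.14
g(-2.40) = -140.77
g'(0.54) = -38.92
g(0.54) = -10.44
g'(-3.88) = -52.37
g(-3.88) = -183.45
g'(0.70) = -50.57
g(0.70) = -17.60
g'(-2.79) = 61.72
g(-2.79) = -168.42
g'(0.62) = -44.75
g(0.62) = -13.78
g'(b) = 4*b^3 - 6*b^2 - 70*b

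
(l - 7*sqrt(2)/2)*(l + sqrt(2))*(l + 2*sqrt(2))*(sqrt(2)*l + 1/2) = sqrt(2)*l^4 - l^3/2 - 69*sqrt(2)*l^2/4 - 73*l/2 - 7*sqrt(2)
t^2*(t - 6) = t^3 - 6*t^2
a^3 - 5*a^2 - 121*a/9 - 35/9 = (a - 7)*(a + 1/3)*(a + 5/3)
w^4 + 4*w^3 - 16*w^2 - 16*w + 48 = (w - 2)^2*(w + 2)*(w + 6)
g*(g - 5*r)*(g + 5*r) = g^3 - 25*g*r^2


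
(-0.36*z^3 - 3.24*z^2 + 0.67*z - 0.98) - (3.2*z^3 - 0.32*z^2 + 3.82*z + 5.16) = -3.56*z^3 - 2.92*z^2 - 3.15*z - 6.14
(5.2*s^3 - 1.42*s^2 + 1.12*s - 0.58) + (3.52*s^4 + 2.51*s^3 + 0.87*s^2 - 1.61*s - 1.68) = 3.52*s^4 + 7.71*s^3 - 0.55*s^2 - 0.49*s - 2.26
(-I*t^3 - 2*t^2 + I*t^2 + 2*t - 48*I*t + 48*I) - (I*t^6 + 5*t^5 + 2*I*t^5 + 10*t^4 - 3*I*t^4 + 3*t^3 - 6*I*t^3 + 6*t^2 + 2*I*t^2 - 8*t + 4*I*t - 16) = -I*t^6 - 5*t^5 - 2*I*t^5 - 10*t^4 + 3*I*t^4 - 3*t^3 + 5*I*t^3 - 8*t^2 - I*t^2 + 10*t - 52*I*t + 16 + 48*I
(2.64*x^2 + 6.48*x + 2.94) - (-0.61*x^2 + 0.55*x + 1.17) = 3.25*x^2 + 5.93*x + 1.77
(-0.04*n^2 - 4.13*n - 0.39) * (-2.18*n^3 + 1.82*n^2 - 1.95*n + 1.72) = 0.0872*n^5 + 8.9306*n^4 - 6.5884*n^3 + 7.2749*n^2 - 6.3431*n - 0.6708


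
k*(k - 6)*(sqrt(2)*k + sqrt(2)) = sqrt(2)*k^3 - 5*sqrt(2)*k^2 - 6*sqrt(2)*k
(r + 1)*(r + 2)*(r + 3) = r^3 + 6*r^2 + 11*r + 6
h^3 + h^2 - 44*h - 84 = (h - 7)*(h + 2)*(h + 6)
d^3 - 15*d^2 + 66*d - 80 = (d - 8)*(d - 5)*(d - 2)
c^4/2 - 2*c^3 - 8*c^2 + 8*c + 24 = (c/2 + 1)*(c - 6)*(c - 2)*(c + 2)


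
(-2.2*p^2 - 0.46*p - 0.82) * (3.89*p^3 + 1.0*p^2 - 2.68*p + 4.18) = -8.558*p^5 - 3.9894*p^4 + 2.2462*p^3 - 8.7832*p^2 + 0.2748*p - 3.4276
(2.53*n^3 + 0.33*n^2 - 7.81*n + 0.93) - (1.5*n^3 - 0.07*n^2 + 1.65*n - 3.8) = 1.03*n^3 + 0.4*n^2 - 9.46*n + 4.73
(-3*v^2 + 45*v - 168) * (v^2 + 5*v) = -3*v^4 + 30*v^3 + 57*v^2 - 840*v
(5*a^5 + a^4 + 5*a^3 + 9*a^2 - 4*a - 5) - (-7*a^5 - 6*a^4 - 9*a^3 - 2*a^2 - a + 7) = 12*a^5 + 7*a^4 + 14*a^3 + 11*a^2 - 3*a - 12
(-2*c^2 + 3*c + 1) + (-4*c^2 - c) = -6*c^2 + 2*c + 1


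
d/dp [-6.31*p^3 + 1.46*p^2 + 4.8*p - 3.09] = -18.93*p^2 + 2.92*p + 4.8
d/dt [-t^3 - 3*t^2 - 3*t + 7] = -3*t^2 - 6*t - 3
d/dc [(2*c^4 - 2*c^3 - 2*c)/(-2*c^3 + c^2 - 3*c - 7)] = 2*(-2*c^6 + 2*c^5 - 10*c^4 - 26*c^3 + 22*c^2 + 7)/(4*c^6 - 4*c^5 + 13*c^4 + 22*c^3 - 5*c^2 + 42*c + 49)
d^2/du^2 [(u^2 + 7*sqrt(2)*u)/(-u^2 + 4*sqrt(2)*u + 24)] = 2*(-11*sqrt(2)*u^3 - 72*u^2 - 504*sqrt(2)*u + 768)/(u^6 - 12*sqrt(2)*u^5 + 24*u^4 + 448*sqrt(2)*u^3 - 576*u^2 - 6912*sqrt(2)*u - 13824)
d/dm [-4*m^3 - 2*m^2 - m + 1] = -12*m^2 - 4*m - 1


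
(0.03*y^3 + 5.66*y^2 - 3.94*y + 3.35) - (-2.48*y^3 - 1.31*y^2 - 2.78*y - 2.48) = 2.51*y^3 + 6.97*y^2 - 1.16*y + 5.83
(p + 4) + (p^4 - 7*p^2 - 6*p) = p^4 - 7*p^2 - 5*p + 4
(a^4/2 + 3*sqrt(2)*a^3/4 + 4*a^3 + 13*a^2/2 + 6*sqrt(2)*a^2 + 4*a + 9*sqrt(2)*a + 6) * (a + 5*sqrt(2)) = a^5/2 + 4*a^4 + 13*sqrt(2)*a^4/4 + 14*a^3 + 26*sqrt(2)*a^3 + 83*sqrt(2)*a^2/2 + 64*a^2 + 20*sqrt(2)*a + 96*a + 30*sqrt(2)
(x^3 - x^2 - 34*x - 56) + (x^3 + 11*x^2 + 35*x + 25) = 2*x^3 + 10*x^2 + x - 31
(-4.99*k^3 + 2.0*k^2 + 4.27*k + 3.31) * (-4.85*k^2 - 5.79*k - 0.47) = 24.2015*k^5 + 19.1921*k^4 - 29.9442*k^3 - 41.7168*k^2 - 21.1718*k - 1.5557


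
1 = 1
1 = 1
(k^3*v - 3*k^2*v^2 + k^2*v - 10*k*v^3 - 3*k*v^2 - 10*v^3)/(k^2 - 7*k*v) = v*(k^3 - 3*k^2*v + k^2 - 10*k*v^2 - 3*k*v - 10*v^2)/(k*(k - 7*v))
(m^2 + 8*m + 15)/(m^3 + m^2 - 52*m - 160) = (m + 3)/(m^2 - 4*m - 32)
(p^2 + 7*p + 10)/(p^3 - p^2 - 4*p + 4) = (p + 5)/(p^2 - 3*p + 2)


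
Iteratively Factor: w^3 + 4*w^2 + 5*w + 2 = (w + 1)*(w^2 + 3*w + 2) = (w + 1)*(w + 2)*(w + 1)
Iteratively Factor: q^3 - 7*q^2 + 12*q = (q - 4)*(q^2 - 3*q) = (q - 4)*(q - 3)*(q)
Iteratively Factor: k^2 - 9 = (k + 3)*(k - 3)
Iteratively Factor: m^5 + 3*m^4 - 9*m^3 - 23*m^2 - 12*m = (m)*(m^4 + 3*m^3 - 9*m^2 - 23*m - 12) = m*(m + 1)*(m^3 + 2*m^2 - 11*m - 12) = m*(m + 1)^2*(m^2 + m - 12) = m*(m + 1)^2*(m + 4)*(m - 3)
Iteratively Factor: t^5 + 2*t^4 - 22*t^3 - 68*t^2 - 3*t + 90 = (t + 3)*(t^4 - t^3 - 19*t^2 - 11*t + 30) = (t - 1)*(t + 3)*(t^3 - 19*t - 30) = (t - 1)*(t + 3)^2*(t^2 - 3*t - 10) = (t - 1)*(t + 2)*(t + 3)^2*(t - 5)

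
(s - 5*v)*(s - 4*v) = s^2 - 9*s*v + 20*v^2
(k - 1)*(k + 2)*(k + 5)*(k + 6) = k^4 + 12*k^3 + 39*k^2 + 8*k - 60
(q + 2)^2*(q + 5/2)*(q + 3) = q^4 + 19*q^3/2 + 67*q^2/2 + 52*q + 30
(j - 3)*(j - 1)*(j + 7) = j^3 + 3*j^2 - 25*j + 21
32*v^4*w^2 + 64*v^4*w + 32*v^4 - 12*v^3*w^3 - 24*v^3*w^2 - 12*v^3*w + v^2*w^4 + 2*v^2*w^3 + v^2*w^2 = (-8*v + w)*(-4*v + w)*(v*w + v)^2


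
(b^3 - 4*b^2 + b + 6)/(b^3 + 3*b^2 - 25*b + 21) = (b^2 - b - 2)/(b^2 + 6*b - 7)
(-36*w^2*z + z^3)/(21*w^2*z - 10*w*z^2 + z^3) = (-36*w^2 + z^2)/(21*w^2 - 10*w*z + z^2)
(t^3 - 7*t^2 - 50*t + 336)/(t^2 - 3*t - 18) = (t^2 - t - 56)/(t + 3)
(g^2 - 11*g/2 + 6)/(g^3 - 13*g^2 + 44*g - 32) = (g - 3/2)/(g^2 - 9*g + 8)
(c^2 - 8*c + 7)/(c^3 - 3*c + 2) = (c - 7)/(c^2 + c - 2)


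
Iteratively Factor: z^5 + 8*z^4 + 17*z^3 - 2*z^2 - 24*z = (z)*(z^4 + 8*z^3 + 17*z^2 - 2*z - 24) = z*(z - 1)*(z^3 + 9*z^2 + 26*z + 24) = z*(z - 1)*(z + 2)*(z^2 + 7*z + 12) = z*(z - 1)*(z + 2)*(z + 3)*(z + 4)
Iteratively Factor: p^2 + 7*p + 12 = (p + 3)*(p + 4)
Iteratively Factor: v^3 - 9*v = (v)*(v^2 - 9) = v*(v + 3)*(v - 3)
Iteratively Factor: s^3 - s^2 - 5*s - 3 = (s + 1)*(s^2 - 2*s - 3) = (s - 3)*(s + 1)*(s + 1)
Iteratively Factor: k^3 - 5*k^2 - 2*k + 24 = (k - 4)*(k^2 - k - 6) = (k - 4)*(k + 2)*(k - 3)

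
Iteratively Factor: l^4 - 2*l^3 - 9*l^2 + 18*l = (l - 2)*(l^3 - 9*l) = (l - 3)*(l - 2)*(l^2 + 3*l) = l*(l - 3)*(l - 2)*(l + 3)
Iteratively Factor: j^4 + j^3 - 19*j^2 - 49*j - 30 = (j + 1)*(j^3 - 19*j - 30) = (j + 1)*(j + 2)*(j^2 - 2*j - 15) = (j + 1)*(j + 2)*(j + 3)*(j - 5)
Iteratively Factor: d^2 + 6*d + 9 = (d + 3)*(d + 3)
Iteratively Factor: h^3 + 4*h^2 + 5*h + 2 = (h + 2)*(h^2 + 2*h + 1) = (h + 1)*(h + 2)*(h + 1)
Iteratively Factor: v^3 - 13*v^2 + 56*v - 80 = (v - 4)*(v^2 - 9*v + 20) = (v - 5)*(v - 4)*(v - 4)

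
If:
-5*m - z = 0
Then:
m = -z/5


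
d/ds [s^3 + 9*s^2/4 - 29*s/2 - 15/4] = 3*s^2 + 9*s/2 - 29/2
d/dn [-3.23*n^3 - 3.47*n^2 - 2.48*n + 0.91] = -9.69*n^2 - 6.94*n - 2.48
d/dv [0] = 0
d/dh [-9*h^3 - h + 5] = -27*h^2 - 1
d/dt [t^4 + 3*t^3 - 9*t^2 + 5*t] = 4*t^3 + 9*t^2 - 18*t + 5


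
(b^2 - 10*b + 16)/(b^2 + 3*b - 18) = (b^2 - 10*b + 16)/(b^2 + 3*b - 18)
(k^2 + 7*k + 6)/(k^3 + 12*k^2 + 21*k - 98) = (k^2 + 7*k + 6)/(k^3 + 12*k^2 + 21*k - 98)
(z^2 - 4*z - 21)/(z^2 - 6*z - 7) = (z + 3)/(z + 1)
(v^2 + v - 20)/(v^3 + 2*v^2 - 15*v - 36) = (v + 5)/(v^2 + 6*v + 9)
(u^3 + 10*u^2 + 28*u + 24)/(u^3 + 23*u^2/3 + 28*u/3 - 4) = 3*(u + 2)/(3*u - 1)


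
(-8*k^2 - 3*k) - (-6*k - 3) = -8*k^2 + 3*k + 3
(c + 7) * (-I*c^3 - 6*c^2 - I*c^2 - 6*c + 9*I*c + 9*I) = -I*c^4 - 6*c^3 - 8*I*c^3 - 48*c^2 + 2*I*c^2 - 42*c + 72*I*c + 63*I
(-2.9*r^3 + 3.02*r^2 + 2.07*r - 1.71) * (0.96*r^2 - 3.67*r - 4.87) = -2.784*r^5 + 13.5422*r^4 + 5.0268*r^3 - 23.9459*r^2 - 3.8052*r + 8.3277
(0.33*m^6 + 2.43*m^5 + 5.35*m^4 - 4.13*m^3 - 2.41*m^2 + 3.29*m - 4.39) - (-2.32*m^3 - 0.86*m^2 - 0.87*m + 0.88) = 0.33*m^6 + 2.43*m^5 + 5.35*m^4 - 1.81*m^3 - 1.55*m^2 + 4.16*m - 5.27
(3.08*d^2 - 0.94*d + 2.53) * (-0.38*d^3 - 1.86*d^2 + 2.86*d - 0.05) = -1.1704*d^5 - 5.3716*d^4 + 9.5958*d^3 - 7.5482*d^2 + 7.2828*d - 0.1265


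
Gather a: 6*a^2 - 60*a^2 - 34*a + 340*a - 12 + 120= -54*a^2 + 306*a + 108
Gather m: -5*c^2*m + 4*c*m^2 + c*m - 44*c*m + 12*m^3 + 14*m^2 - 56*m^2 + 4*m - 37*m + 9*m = 12*m^3 + m^2*(4*c - 42) + m*(-5*c^2 - 43*c - 24)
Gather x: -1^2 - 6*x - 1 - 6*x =-12*x - 2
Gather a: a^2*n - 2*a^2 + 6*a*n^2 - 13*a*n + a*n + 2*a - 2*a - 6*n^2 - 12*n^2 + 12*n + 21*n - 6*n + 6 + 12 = a^2*(n - 2) + a*(6*n^2 - 12*n) - 18*n^2 + 27*n + 18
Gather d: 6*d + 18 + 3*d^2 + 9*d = 3*d^2 + 15*d + 18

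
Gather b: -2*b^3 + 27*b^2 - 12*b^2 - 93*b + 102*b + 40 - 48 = -2*b^3 + 15*b^2 + 9*b - 8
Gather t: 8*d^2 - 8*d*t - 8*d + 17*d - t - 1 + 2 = 8*d^2 + 9*d + t*(-8*d - 1) + 1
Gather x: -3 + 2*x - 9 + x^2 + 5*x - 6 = x^2 + 7*x - 18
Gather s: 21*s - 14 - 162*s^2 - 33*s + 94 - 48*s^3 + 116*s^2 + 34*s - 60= -48*s^3 - 46*s^2 + 22*s + 20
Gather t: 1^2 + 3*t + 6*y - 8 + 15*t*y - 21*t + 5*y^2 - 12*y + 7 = t*(15*y - 18) + 5*y^2 - 6*y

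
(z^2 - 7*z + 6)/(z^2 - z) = (z - 6)/z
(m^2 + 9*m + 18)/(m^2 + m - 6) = (m + 6)/(m - 2)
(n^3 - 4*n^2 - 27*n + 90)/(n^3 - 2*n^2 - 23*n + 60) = (n - 6)/(n - 4)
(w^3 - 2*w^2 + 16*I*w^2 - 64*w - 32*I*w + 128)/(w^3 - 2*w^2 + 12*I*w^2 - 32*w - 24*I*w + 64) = (w + 8*I)/(w + 4*I)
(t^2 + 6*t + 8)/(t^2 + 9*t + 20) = (t + 2)/(t + 5)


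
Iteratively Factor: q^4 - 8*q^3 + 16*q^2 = (q - 4)*(q^3 - 4*q^2) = q*(q - 4)*(q^2 - 4*q) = q^2*(q - 4)*(q - 4)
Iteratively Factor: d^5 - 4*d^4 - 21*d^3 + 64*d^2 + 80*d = (d + 1)*(d^4 - 5*d^3 - 16*d^2 + 80*d) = d*(d + 1)*(d^3 - 5*d^2 - 16*d + 80) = d*(d - 4)*(d + 1)*(d^2 - d - 20) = d*(d - 4)*(d + 1)*(d + 4)*(d - 5)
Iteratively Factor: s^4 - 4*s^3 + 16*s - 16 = (s - 2)*(s^3 - 2*s^2 - 4*s + 8) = (s - 2)^2*(s^2 - 4) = (s - 2)^3*(s + 2)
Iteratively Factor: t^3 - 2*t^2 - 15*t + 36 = (t - 3)*(t^2 + t - 12) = (t - 3)*(t + 4)*(t - 3)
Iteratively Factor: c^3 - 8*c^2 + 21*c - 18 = (c - 2)*(c^2 - 6*c + 9) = (c - 3)*(c - 2)*(c - 3)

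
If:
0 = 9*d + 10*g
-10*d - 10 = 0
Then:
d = -1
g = 9/10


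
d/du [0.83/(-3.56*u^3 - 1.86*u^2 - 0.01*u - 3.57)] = (8.8644*u^2 + 3.0876*u + 0.0083)/(3.56*u^3 + 1.86*u^2 + 0.01*u + 3.57)^2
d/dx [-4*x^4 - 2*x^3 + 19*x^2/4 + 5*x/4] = -16*x^3 - 6*x^2 + 19*x/2 + 5/4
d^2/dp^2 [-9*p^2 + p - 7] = -18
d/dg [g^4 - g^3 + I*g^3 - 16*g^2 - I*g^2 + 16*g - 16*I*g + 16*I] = 4*g^3 + 3*g^2*(-1 + I) - 2*g*(16 + I) + 16 - 16*I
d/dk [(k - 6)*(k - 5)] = 2*k - 11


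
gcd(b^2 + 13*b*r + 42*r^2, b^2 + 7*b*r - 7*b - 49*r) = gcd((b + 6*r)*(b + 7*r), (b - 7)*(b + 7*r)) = b + 7*r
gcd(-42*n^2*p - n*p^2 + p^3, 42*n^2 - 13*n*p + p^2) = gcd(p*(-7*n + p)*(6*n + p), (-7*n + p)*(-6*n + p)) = -7*n + p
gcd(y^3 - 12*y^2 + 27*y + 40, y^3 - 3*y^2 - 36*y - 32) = y^2 - 7*y - 8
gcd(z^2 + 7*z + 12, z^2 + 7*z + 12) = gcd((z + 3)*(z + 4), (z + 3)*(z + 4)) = z^2 + 7*z + 12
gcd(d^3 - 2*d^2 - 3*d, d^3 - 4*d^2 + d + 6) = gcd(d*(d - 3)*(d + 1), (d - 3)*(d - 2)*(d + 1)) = d^2 - 2*d - 3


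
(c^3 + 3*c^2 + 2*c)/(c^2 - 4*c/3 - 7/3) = 3*c*(c + 2)/(3*c - 7)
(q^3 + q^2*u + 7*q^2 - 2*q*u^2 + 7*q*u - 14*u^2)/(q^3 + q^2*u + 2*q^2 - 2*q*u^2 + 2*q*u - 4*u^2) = (q + 7)/(q + 2)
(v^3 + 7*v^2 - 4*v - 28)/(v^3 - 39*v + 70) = (v + 2)/(v - 5)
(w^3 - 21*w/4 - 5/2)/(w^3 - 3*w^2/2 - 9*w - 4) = (w - 5/2)/(w - 4)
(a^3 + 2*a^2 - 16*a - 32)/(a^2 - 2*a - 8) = a + 4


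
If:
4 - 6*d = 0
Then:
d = 2/3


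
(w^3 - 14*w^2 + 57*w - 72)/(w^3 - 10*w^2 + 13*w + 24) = (w - 3)/(w + 1)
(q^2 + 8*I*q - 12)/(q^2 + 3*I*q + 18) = (q + 2*I)/(q - 3*I)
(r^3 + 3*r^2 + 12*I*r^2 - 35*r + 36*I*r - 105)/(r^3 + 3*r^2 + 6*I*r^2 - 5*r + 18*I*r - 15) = (r + 7*I)/(r + I)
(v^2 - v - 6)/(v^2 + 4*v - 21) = (v + 2)/(v + 7)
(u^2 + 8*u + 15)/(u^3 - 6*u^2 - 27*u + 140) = (u + 3)/(u^2 - 11*u + 28)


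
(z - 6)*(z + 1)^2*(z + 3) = z^4 - z^3 - 23*z^2 - 39*z - 18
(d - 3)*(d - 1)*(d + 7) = d^3 + 3*d^2 - 25*d + 21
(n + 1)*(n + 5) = n^2 + 6*n + 5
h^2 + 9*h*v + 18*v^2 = (h + 3*v)*(h + 6*v)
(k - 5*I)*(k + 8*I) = k^2 + 3*I*k + 40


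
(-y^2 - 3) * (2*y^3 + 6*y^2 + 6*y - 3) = -2*y^5 - 6*y^4 - 12*y^3 - 15*y^2 - 18*y + 9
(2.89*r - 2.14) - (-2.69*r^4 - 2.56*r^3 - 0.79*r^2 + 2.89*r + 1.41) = 2.69*r^4 + 2.56*r^3 + 0.79*r^2 - 3.55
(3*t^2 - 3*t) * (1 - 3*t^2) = -9*t^4 + 9*t^3 + 3*t^2 - 3*t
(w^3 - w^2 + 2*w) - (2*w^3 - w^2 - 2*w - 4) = -w^3 + 4*w + 4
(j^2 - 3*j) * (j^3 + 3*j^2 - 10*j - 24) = j^5 - 19*j^3 + 6*j^2 + 72*j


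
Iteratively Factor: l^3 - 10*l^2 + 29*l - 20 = (l - 1)*(l^2 - 9*l + 20) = (l - 4)*(l - 1)*(l - 5)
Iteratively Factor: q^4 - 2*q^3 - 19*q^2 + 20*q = (q + 4)*(q^3 - 6*q^2 + 5*q) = (q - 5)*(q + 4)*(q^2 - q) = q*(q - 5)*(q + 4)*(q - 1)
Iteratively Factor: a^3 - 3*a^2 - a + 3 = (a + 1)*(a^2 - 4*a + 3) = (a - 1)*(a + 1)*(a - 3)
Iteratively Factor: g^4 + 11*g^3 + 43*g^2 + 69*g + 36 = (g + 3)*(g^3 + 8*g^2 + 19*g + 12) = (g + 1)*(g + 3)*(g^2 + 7*g + 12) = (g + 1)*(g + 3)^2*(g + 4)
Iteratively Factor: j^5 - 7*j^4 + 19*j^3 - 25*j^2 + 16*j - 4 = (j - 2)*(j^4 - 5*j^3 + 9*j^2 - 7*j + 2) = (j - 2)^2*(j^3 - 3*j^2 + 3*j - 1) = (j - 2)^2*(j - 1)*(j^2 - 2*j + 1) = (j - 2)^2*(j - 1)^2*(j - 1)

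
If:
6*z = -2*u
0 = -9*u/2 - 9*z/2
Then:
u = 0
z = 0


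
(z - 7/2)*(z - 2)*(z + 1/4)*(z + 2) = z^4 - 13*z^3/4 - 39*z^2/8 + 13*z + 7/2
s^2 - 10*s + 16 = (s - 8)*(s - 2)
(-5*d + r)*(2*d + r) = -10*d^2 - 3*d*r + r^2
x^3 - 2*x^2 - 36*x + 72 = (x - 6)*(x - 2)*(x + 6)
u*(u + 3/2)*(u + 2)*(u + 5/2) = u^4 + 6*u^3 + 47*u^2/4 + 15*u/2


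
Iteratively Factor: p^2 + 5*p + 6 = (p + 3)*(p + 2)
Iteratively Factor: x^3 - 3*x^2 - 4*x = (x - 4)*(x^2 + x) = (x - 4)*(x + 1)*(x)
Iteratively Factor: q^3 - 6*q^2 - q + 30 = (q + 2)*(q^2 - 8*q + 15) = (q - 5)*(q + 2)*(q - 3)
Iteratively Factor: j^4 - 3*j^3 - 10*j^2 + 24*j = (j - 4)*(j^3 + j^2 - 6*j) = j*(j - 4)*(j^2 + j - 6) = j*(j - 4)*(j + 3)*(j - 2)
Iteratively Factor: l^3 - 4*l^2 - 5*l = (l + 1)*(l^2 - 5*l) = (l - 5)*(l + 1)*(l)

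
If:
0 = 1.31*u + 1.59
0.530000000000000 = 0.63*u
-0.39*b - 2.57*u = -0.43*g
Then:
No Solution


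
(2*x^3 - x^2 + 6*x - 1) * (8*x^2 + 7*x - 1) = 16*x^5 + 6*x^4 + 39*x^3 + 35*x^2 - 13*x + 1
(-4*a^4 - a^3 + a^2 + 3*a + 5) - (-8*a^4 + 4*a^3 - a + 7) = 4*a^4 - 5*a^3 + a^2 + 4*a - 2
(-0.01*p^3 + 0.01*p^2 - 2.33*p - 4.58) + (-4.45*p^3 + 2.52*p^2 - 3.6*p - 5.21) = -4.46*p^3 + 2.53*p^2 - 5.93*p - 9.79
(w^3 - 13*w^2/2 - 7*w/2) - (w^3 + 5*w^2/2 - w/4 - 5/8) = -9*w^2 - 13*w/4 + 5/8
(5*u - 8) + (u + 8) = 6*u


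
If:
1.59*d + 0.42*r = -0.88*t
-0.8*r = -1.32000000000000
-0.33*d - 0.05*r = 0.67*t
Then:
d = -0.51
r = 1.65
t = 0.13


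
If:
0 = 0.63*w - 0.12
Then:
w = 0.19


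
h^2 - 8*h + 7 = (h - 7)*(h - 1)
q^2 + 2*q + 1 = (q + 1)^2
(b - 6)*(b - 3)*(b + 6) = b^3 - 3*b^2 - 36*b + 108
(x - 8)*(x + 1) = x^2 - 7*x - 8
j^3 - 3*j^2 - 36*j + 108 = (j - 6)*(j - 3)*(j + 6)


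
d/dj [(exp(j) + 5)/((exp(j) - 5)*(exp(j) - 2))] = (-exp(2*j) - 10*exp(j) + 45)*exp(j)/(exp(4*j) - 14*exp(3*j) + 69*exp(2*j) - 140*exp(j) + 100)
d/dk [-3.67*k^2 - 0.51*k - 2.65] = -7.34*k - 0.51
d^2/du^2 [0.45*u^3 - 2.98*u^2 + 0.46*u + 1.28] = 2.7*u - 5.96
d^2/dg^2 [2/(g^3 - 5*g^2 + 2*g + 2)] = 4*((5 - 3*g)*(g^3 - 5*g^2 + 2*g + 2) + (3*g^2 - 10*g + 2)^2)/(g^3 - 5*g^2 + 2*g + 2)^3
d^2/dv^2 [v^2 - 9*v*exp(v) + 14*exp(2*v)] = -9*v*exp(v) + 56*exp(2*v) - 18*exp(v) + 2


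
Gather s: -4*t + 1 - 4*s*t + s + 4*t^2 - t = s*(1 - 4*t) + 4*t^2 - 5*t + 1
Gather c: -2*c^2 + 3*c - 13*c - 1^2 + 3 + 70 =-2*c^2 - 10*c + 72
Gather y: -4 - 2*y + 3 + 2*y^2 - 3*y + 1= 2*y^2 - 5*y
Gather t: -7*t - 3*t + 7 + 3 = 10 - 10*t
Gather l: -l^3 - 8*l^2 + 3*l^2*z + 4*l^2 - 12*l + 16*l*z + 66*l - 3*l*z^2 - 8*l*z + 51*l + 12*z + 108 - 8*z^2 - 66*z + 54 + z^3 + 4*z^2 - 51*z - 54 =-l^3 + l^2*(3*z - 4) + l*(-3*z^2 + 8*z + 105) + z^3 - 4*z^2 - 105*z + 108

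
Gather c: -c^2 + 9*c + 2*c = -c^2 + 11*c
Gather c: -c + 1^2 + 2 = 3 - c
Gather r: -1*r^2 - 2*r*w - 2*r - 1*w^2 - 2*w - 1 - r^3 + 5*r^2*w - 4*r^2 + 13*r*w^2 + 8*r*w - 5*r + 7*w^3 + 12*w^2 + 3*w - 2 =-r^3 + r^2*(5*w - 5) + r*(13*w^2 + 6*w - 7) + 7*w^3 + 11*w^2 + w - 3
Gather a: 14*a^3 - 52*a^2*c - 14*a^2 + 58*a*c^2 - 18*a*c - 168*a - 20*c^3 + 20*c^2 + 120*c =14*a^3 + a^2*(-52*c - 14) + a*(58*c^2 - 18*c - 168) - 20*c^3 + 20*c^2 + 120*c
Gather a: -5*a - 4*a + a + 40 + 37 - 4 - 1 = 72 - 8*a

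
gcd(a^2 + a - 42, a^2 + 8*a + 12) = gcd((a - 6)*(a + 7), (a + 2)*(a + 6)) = 1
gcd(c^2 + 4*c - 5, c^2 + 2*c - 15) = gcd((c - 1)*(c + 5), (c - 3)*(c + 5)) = c + 5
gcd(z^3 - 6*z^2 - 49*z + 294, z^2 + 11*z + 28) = z + 7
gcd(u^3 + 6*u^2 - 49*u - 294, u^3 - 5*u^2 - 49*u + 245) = u^2 - 49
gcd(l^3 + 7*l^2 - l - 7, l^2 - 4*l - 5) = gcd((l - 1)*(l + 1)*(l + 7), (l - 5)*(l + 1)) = l + 1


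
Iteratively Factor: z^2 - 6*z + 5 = (z - 5)*(z - 1)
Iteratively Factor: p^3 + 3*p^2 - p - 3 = (p - 1)*(p^2 + 4*p + 3) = (p - 1)*(p + 3)*(p + 1)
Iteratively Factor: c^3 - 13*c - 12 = (c - 4)*(c^2 + 4*c + 3) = (c - 4)*(c + 3)*(c + 1)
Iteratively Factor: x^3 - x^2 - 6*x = (x + 2)*(x^2 - 3*x) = (x - 3)*(x + 2)*(x)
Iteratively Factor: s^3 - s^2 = (s)*(s^2 - s) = s^2*(s - 1)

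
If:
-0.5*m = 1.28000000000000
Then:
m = -2.56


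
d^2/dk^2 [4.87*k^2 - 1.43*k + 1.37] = 9.74000000000000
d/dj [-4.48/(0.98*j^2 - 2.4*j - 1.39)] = (8.7808*j - 10.752)/(-0.98*j^2 + 2.4*j + 1.39)^2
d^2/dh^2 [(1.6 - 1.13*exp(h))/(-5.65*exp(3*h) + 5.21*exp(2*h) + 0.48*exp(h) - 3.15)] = (144.2897*exp(6*h) - 559.473735*exp(5*h) + 561.013473*exp(4*h) - 429.315019*exp(3*h) + 355.55013*exp(2*h) - 103.69368*exp(h) + 8.793225)*exp(h)/(180.362125*exp(9*h) - 498.948675*exp(8*h) + 414.124095*exp(7*h) + 245.023984*exp(6*h) - 591.532074*exp(5*h) + 201.653793*exp(4*h) + 215.340903*exp(3*h) - 152.911395*exp(2*h) - 14.2884*exp(h) + 31.255875)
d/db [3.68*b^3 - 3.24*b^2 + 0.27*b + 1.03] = 11.04*b^2 - 6.48*b + 0.27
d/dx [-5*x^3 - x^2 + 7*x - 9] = -15*x^2 - 2*x + 7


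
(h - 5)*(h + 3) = h^2 - 2*h - 15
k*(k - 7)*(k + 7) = k^3 - 49*k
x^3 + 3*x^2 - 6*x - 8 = (x - 2)*(x + 1)*(x + 4)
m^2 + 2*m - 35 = (m - 5)*(m + 7)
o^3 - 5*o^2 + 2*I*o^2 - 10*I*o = o*(o - 5)*(o + 2*I)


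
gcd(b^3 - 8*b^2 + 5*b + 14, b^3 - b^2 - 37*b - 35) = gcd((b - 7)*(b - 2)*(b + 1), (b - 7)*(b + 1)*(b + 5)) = b^2 - 6*b - 7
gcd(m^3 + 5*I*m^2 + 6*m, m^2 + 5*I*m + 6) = m^2 + 5*I*m + 6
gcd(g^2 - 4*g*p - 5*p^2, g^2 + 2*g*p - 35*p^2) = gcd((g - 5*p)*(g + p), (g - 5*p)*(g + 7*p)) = -g + 5*p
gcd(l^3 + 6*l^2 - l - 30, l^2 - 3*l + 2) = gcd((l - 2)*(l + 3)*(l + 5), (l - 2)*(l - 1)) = l - 2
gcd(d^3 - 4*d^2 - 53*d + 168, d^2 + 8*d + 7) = d + 7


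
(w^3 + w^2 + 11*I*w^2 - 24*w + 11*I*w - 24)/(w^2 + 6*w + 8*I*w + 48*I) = (w^2 + w*(1 + 3*I) + 3*I)/(w + 6)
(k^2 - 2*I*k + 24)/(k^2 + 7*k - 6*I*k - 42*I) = (k + 4*I)/(k + 7)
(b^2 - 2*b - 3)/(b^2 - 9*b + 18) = (b + 1)/(b - 6)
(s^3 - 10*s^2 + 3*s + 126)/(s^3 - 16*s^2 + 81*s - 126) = (s + 3)/(s - 3)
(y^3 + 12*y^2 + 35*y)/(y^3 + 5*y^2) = (y + 7)/y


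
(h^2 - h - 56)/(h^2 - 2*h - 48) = (h + 7)/(h + 6)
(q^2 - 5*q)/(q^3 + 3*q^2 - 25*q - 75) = q/(q^2 + 8*q + 15)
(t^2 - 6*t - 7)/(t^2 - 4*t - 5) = (t - 7)/(t - 5)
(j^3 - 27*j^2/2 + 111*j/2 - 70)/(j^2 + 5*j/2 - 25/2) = (j^2 - 11*j + 28)/(j + 5)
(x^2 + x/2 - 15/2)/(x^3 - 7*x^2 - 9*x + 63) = (x - 5/2)/(x^2 - 10*x + 21)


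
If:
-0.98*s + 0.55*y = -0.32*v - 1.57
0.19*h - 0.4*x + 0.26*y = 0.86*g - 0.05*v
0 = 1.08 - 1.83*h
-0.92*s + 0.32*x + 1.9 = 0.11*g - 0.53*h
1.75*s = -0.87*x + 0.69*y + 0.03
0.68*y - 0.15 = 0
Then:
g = 1.31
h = 0.59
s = 1.37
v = -1.10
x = -2.54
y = 0.22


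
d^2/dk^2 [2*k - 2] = 0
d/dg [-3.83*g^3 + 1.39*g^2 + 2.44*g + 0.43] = -11.49*g^2 + 2.78*g + 2.44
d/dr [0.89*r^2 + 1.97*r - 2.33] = 1.78*r + 1.97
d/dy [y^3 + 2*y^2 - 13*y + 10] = 3*y^2 + 4*y - 13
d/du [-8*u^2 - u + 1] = -16*u - 1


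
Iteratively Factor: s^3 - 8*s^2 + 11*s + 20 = (s - 5)*(s^2 - 3*s - 4) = (s - 5)*(s - 4)*(s + 1)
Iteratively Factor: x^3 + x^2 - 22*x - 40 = (x - 5)*(x^2 + 6*x + 8) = (x - 5)*(x + 4)*(x + 2)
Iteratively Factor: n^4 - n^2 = (n + 1)*(n^3 - n^2) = (n - 1)*(n + 1)*(n^2) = n*(n - 1)*(n + 1)*(n)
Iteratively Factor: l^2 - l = (l - 1)*(l)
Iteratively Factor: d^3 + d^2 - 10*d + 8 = (d - 2)*(d^2 + 3*d - 4) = (d - 2)*(d + 4)*(d - 1)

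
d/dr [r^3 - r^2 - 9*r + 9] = 3*r^2 - 2*r - 9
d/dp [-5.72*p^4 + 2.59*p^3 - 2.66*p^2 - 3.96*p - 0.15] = -22.88*p^3 + 7.77*p^2 - 5.32*p - 3.96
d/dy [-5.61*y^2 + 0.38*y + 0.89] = 0.38 - 11.22*y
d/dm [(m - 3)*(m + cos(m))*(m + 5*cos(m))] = (3 - m)*(m + cos(m))*(5*sin(m) - 1) + (3 - m)*(m + 5*cos(m))*(sin(m) - 1) + (m + cos(m))*(m + 5*cos(m))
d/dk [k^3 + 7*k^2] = k*(3*k + 14)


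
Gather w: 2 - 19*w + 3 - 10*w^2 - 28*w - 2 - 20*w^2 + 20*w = -30*w^2 - 27*w + 3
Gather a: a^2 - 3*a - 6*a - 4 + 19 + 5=a^2 - 9*a + 20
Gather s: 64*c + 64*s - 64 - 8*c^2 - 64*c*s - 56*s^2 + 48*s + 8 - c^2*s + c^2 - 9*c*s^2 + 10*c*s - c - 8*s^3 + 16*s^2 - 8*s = -7*c^2 + 63*c - 8*s^3 + s^2*(-9*c - 40) + s*(-c^2 - 54*c + 104) - 56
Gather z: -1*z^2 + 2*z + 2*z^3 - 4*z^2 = 2*z^3 - 5*z^2 + 2*z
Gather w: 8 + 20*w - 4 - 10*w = 10*w + 4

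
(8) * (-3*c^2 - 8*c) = -24*c^2 - 64*c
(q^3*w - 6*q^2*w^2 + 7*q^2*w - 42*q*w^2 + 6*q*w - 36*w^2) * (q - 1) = q^4*w - 6*q^3*w^2 + 6*q^3*w - 36*q^2*w^2 - q^2*w + 6*q*w^2 - 6*q*w + 36*w^2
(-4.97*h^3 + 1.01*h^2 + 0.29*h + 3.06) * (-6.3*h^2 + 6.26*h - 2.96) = 31.311*h^5 - 37.4752*h^4 + 19.2068*h^3 - 20.4522*h^2 + 18.2972*h - 9.0576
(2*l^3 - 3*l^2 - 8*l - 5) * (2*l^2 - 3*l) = 4*l^5 - 12*l^4 - 7*l^3 + 14*l^2 + 15*l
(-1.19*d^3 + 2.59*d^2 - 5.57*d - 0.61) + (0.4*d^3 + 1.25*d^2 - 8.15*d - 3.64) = -0.79*d^3 + 3.84*d^2 - 13.72*d - 4.25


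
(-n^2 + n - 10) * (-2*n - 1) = 2*n^3 - n^2 + 19*n + 10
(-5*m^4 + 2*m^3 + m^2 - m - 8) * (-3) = 15*m^4 - 6*m^3 - 3*m^2 + 3*m + 24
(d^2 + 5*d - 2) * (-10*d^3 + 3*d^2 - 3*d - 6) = -10*d^5 - 47*d^4 + 32*d^3 - 27*d^2 - 24*d + 12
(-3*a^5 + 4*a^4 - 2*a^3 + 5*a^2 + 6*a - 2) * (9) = -27*a^5 + 36*a^4 - 18*a^3 + 45*a^2 + 54*a - 18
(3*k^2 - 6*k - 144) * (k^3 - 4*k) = 3*k^5 - 6*k^4 - 156*k^3 + 24*k^2 + 576*k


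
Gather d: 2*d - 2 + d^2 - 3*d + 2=d^2 - d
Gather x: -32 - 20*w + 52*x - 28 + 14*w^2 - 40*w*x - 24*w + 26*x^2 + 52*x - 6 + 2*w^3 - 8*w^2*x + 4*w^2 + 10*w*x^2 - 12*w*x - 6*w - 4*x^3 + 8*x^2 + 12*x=2*w^3 + 18*w^2 - 50*w - 4*x^3 + x^2*(10*w + 34) + x*(-8*w^2 - 52*w + 116) - 66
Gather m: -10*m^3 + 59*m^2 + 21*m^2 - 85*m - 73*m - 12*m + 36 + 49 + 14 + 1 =-10*m^3 + 80*m^2 - 170*m + 100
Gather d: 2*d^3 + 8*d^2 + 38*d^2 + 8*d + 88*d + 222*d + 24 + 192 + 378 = 2*d^3 + 46*d^2 + 318*d + 594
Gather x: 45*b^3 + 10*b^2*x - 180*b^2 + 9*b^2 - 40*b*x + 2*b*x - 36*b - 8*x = 45*b^3 - 171*b^2 - 36*b + x*(10*b^2 - 38*b - 8)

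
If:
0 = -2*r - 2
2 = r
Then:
No Solution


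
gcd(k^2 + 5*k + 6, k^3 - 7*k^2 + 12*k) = 1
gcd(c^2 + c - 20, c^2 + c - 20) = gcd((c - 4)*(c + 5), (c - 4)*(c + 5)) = c^2 + c - 20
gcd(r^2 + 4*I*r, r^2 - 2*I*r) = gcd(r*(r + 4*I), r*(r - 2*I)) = r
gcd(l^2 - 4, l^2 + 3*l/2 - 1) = l + 2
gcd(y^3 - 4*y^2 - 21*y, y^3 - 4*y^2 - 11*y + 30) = y + 3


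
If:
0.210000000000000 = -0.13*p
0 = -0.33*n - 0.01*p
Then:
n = 0.05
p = -1.62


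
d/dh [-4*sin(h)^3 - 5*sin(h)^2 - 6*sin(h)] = 2*(-5*sin(h) + 3*cos(2*h) - 6)*cos(h)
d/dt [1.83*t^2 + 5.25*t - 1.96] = 3.66*t + 5.25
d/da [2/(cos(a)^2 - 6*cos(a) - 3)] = 4*(cos(a) - 3)*sin(a)/(sin(a)^2 + 6*cos(a) + 2)^2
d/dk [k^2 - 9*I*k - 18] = 2*k - 9*I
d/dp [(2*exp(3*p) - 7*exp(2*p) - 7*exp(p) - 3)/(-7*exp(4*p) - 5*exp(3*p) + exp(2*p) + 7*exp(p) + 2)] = (14*exp(6*p) - 98*exp(5*p) - 180*exp(4*p) - 126*exp(3*p) - 75*exp(2*p) - 22*exp(p) + 7)*exp(p)/(49*exp(8*p) + 70*exp(7*p) + 11*exp(6*p) - 108*exp(5*p) - 97*exp(4*p) - 6*exp(3*p) + 53*exp(2*p) + 28*exp(p) + 4)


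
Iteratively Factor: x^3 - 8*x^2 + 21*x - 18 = (x - 3)*(x^2 - 5*x + 6) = (x - 3)^2*(x - 2)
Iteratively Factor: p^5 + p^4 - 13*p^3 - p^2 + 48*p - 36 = (p - 1)*(p^4 + 2*p^3 - 11*p^2 - 12*p + 36) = (p - 2)*(p - 1)*(p^3 + 4*p^2 - 3*p - 18) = (p - 2)*(p - 1)*(p + 3)*(p^2 + p - 6) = (p - 2)^2*(p - 1)*(p + 3)*(p + 3)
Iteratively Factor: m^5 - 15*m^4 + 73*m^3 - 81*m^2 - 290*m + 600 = (m - 4)*(m^4 - 11*m^3 + 29*m^2 + 35*m - 150) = (m - 4)*(m + 2)*(m^3 - 13*m^2 + 55*m - 75) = (m - 5)*(m - 4)*(m + 2)*(m^2 - 8*m + 15) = (m - 5)*(m - 4)*(m - 3)*(m + 2)*(m - 5)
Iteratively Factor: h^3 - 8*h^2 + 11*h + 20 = (h + 1)*(h^2 - 9*h + 20) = (h - 5)*(h + 1)*(h - 4)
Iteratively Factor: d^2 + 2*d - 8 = (d + 4)*(d - 2)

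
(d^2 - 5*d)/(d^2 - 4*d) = (d - 5)/(d - 4)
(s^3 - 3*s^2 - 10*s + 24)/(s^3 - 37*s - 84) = (s^2 - 6*s + 8)/(s^2 - 3*s - 28)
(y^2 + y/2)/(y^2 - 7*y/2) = (2*y + 1)/(2*y - 7)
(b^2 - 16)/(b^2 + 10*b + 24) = (b - 4)/(b + 6)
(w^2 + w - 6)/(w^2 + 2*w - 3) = (w - 2)/(w - 1)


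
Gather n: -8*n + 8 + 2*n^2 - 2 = 2*n^2 - 8*n + 6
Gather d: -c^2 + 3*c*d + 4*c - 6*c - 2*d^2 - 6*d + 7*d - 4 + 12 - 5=-c^2 - 2*c - 2*d^2 + d*(3*c + 1) + 3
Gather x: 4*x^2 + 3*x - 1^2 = 4*x^2 + 3*x - 1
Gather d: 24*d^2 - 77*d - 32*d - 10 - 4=24*d^2 - 109*d - 14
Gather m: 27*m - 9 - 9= 27*m - 18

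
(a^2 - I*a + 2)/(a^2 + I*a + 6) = (a + I)/(a + 3*I)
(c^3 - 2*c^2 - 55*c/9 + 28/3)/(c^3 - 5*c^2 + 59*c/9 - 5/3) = (9*c^2 + 9*c - 28)/(9*c^2 - 18*c + 5)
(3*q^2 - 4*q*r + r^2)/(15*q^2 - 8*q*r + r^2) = (q - r)/(5*q - r)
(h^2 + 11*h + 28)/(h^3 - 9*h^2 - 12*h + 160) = (h + 7)/(h^2 - 13*h + 40)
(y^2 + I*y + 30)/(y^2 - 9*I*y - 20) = (y + 6*I)/(y - 4*I)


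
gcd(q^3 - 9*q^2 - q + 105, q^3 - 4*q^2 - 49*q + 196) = q - 7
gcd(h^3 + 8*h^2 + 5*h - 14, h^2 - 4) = h + 2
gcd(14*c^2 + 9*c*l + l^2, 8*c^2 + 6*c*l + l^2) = 2*c + l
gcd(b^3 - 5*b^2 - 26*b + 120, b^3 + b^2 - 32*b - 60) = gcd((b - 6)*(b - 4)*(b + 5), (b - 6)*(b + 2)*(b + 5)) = b^2 - b - 30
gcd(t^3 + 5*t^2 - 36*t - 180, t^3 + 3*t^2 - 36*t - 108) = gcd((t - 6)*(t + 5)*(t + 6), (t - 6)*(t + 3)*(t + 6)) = t^2 - 36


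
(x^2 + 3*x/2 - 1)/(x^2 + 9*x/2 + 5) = (2*x - 1)/(2*x + 5)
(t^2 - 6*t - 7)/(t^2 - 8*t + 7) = (t + 1)/(t - 1)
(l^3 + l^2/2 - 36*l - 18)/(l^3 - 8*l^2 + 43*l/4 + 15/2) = 2*(l + 6)/(2*l - 5)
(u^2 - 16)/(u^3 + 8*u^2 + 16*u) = (u - 4)/(u*(u + 4))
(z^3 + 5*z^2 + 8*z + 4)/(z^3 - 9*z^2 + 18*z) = (z^3 + 5*z^2 + 8*z + 4)/(z*(z^2 - 9*z + 18))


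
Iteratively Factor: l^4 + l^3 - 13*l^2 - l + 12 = (l + 1)*(l^3 - 13*l + 12) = (l + 1)*(l + 4)*(l^2 - 4*l + 3) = (l - 1)*(l + 1)*(l + 4)*(l - 3)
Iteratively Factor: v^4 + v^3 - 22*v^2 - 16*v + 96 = (v + 3)*(v^3 - 2*v^2 - 16*v + 32) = (v + 3)*(v + 4)*(v^2 - 6*v + 8) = (v - 2)*(v + 3)*(v + 4)*(v - 4)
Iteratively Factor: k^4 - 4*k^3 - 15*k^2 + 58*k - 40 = (k - 2)*(k^3 - 2*k^2 - 19*k + 20) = (k - 5)*(k - 2)*(k^2 + 3*k - 4) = (k - 5)*(k - 2)*(k + 4)*(k - 1)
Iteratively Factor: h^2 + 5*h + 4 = (h + 4)*(h + 1)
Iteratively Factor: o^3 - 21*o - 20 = (o + 4)*(o^2 - 4*o - 5) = (o + 1)*(o + 4)*(o - 5)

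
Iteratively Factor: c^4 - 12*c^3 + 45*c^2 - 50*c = (c - 5)*(c^3 - 7*c^2 + 10*c) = c*(c - 5)*(c^2 - 7*c + 10) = c*(c - 5)*(c - 2)*(c - 5)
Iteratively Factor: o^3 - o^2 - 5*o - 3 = (o + 1)*(o^2 - 2*o - 3) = (o - 3)*(o + 1)*(o + 1)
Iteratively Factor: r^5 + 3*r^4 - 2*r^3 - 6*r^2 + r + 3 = (r - 1)*(r^4 + 4*r^3 + 2*r^2 - 4*r - 3) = (r - 1)*(r + 1)*(r^3 + 3*r^2 - r - 3) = (r - 1)^2*(r + 1)*(r^2 + 4*r + 3) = (r - 1)^2*(r + 1)^2*(r + 3)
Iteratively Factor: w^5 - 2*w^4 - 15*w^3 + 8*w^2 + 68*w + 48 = (w - 3)*(w^4 + w^3 - 12*w^2 - 28*w - 16) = (w - 3)*(w + 1)*(w^3 - 12*w - 16) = (w - 4)*(w - 3)*(w + 1)*(w^2 + 4*w + 4) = (w - 4)*(w - 3)*(w + 1)*(w + 2)*(w + 2)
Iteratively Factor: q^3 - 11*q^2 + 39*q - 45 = (q - 3)*(q^2 - 8*q + 15) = (q - 5)*(q - 3)*(q - 3)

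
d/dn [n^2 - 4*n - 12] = 2*n - 4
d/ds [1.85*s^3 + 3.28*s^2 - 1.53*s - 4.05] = 5.55*s^2 + 6.56*s - 1.53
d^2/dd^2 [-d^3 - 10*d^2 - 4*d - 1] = -6*d - 20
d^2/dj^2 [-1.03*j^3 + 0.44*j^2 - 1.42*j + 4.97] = 0.88 - 6.18*j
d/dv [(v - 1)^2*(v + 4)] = (v - 1)*(3*v + 7)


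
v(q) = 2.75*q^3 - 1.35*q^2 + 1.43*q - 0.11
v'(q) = 8.25*q^2 - 2.7*q + 1.43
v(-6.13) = -693.06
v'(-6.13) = 327.99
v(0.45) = 0.51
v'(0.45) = 1.89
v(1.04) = 3.01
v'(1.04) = 7.55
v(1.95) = 17.94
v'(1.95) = 27.54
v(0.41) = 0.44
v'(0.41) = 1.71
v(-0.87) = -4.19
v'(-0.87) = 10.02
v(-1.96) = -28.81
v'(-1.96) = 38.42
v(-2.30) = -44.00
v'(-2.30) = 51.28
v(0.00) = -0.11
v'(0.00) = 1.43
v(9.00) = 1908.16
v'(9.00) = 645.38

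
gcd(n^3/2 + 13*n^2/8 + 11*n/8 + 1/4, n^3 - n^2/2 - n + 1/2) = n + 1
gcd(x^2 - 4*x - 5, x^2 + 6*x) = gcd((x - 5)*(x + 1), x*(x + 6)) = 1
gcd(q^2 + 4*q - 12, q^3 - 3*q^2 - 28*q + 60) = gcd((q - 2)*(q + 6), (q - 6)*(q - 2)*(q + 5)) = q - 2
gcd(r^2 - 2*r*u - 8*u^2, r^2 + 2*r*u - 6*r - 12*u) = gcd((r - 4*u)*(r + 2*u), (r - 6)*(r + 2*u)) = r + 2*u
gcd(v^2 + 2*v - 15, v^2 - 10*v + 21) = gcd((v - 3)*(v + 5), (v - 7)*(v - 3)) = v - 3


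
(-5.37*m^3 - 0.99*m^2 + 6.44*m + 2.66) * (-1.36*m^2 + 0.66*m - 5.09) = 7.3032*m^5 - 2.1978*m^4 + 17.9215*m^3 + 5.6719*m^2 - 31.024*m - 13.5394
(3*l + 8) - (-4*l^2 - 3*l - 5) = 4*l^2 + 6*l + 13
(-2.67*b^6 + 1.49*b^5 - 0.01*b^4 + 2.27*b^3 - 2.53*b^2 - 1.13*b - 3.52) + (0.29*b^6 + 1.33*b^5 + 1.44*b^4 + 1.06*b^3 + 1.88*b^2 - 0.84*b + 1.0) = -2.38*b^6 + 2.82*b^5 + 1.43*b^4 + 3.33*b^3 - 0.65*b^2 - 1.97*b - 2.52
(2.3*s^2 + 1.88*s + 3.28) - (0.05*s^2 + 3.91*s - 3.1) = 2.25*s^2 - 2.03*s + 6.38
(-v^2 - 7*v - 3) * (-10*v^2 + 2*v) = 10*v^4 + 68*v^3 + 16*v^2 - 6*v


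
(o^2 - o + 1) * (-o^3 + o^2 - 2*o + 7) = -o^5 + 2*o^4 - 4*o^3 + 10*o^2 - 9*o + 7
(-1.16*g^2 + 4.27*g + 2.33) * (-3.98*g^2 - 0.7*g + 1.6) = 4.6168*g^4 - 16.1826*g^3 - 14.1184*g^2 + 5.201*g + 3.728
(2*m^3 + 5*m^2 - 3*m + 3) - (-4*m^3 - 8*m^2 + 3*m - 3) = 6*m^3 + 13*m^2 - 6*m + 6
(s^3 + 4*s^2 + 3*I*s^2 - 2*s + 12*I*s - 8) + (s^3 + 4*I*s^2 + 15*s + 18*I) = 2*s^3 + 4*s^2 + 7*I*s^2 + 13*s + 12*I*s - 8 + 18*I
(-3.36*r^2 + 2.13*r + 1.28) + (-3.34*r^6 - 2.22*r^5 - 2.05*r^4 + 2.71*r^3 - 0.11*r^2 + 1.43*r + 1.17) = -3.34*r^6 - 2.22*r^5 - 2.05*r^4 + 2.71*r^3 - 3.47*r^2 + 3.56*r + 2.45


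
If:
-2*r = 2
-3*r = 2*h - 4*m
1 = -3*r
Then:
No Solution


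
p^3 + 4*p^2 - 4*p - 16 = (p - 2)*(p + 2)*(p + 4)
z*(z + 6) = z^2 + 6*z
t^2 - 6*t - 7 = (t - 7)*(t + 1)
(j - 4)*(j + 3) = j^2 - j - 12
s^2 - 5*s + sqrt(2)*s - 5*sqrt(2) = (s - 5)*(s + sqrt(2))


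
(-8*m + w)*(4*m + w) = -32*m^2 - 4*m*w + w^2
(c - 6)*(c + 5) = c^2 - c - 30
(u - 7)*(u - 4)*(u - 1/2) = u^3 - 23*u^2/2 + 67*u/2 - 14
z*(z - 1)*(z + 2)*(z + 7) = z^4 + 8*z^3 + 5*z^2 - 14*z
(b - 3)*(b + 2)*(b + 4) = b^3 + 3*b^2 - 10*b - 24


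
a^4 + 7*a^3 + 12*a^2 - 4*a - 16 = (a - 1)*(a + 2)^2*(a + 4)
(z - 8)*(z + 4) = z^2 - 4*z - 32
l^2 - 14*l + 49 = (l - 7)^2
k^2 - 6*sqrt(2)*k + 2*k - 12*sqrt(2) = (k + 2)*(k - 6*sqrt(2))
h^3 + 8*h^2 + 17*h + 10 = (h + 1)*(h + 2)*(h + 5)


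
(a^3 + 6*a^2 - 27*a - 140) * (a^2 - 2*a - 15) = a^5 + 4*a^4 - 54*a^3 - 176*a^2 + 685*a + 2100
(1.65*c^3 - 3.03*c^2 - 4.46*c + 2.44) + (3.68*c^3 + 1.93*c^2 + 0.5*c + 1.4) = 5.33*c^3 - 1.1*c^2 - 3.96*c + 3.84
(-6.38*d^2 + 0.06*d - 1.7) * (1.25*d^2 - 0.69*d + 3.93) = -7.975*d^4 + 4.4772*d^3 - 27.2398*d^2 + 1.4088*d - 6.681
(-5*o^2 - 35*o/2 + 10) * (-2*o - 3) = 10*o^3 + 50*o^2 + 65*o/2 - 30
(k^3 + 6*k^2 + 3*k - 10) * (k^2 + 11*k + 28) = k^5 + 17*k^4 + 97*k^3 + 191*k^2 - 26*k - 280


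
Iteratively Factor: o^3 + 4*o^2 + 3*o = (o + 3)*(o^2 + o) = (o + 1)*(o + 3)*(o)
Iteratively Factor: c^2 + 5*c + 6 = (c + 2)*(c + 3)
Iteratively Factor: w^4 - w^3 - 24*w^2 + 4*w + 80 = (w + 2)*(w^3 - 3*w^2 - 18*w + 40) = (w - 5)*(w + 2)*(w^2 + 2*w - 8) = (w - 5)*(w + 2)*(w + 4)*(w - 2)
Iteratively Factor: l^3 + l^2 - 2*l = (l + 2)*(l^2 - l) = l*(l + 2)*(l - 1)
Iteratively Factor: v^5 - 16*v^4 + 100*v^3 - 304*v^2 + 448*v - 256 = (v - 4)*(v^4 - 12*v^3 + 52*v^2 - 96*v + 64) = (v - 4)*(v - 2)*(v^3 - 10*v^2 + 32*v - 32) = (v - 4)*(v - 2)^2*(v^2 - 8*v + 16) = (v - 4)^2*(v - 2)^2*(v - 4)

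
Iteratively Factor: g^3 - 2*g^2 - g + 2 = (g - 2)*(g^2 - 1) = (g - 2)*(g + 1)*(g - 1)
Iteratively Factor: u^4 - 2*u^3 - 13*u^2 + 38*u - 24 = (u - 1)*(u^3 - u^2 - 14*u + 24) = (u - 1)*(u + 4)*(u^2 - 5*u + 6) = (u - 3)*(u - 1)*(u + 4)*(u - 2)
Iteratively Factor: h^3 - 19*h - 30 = (h + 3)*(h^2 - 3*h - 10) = (h + 2)*(h + 3)*(h - 5)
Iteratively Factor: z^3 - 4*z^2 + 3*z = (z - 3)*(z^2 - z) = z*(z - 3)*(z - 1)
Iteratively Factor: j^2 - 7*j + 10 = (j - 2)*(j - 5)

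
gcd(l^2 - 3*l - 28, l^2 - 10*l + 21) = l - 7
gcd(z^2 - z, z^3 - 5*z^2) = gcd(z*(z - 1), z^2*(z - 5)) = z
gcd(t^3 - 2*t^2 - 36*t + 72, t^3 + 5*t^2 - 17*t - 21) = 1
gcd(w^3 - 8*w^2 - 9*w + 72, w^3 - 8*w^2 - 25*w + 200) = w - 8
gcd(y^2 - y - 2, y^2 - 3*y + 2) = y - 2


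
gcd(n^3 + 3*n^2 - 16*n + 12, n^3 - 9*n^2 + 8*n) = n - 1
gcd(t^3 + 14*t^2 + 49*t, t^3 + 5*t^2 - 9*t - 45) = 1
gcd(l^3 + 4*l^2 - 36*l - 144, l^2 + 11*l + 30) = l + 6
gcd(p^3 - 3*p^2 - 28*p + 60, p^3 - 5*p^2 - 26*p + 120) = p^2 - p - 30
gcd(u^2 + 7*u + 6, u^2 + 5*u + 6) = 1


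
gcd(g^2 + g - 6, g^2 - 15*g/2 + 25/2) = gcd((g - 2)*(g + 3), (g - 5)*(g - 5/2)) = 1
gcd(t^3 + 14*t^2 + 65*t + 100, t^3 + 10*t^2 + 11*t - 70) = t + 5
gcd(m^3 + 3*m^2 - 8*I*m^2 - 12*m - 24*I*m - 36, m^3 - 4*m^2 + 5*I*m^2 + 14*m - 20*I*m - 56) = m - 2*I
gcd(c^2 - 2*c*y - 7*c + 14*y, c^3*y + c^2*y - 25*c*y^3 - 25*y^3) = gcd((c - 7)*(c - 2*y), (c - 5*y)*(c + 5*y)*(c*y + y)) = 1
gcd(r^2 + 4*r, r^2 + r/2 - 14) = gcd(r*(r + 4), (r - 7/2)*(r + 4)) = r + 4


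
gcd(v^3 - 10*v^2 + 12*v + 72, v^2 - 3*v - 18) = v - 6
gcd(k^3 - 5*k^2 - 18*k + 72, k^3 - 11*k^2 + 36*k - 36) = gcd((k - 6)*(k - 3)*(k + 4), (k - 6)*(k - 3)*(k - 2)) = k^2 - 9*k + 18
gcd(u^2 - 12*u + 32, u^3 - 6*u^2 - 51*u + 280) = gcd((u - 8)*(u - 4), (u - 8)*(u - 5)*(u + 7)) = u - 8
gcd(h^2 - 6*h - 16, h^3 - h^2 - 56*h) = h - 8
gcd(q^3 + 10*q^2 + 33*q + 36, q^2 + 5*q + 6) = q + 3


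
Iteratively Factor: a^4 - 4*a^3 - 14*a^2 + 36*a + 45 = (a - 5)*(a^3 + a^2 - 9*a - 9) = (a - 5)*(a - 3)*(a^2 + 4*a + 3) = (a - 5)*(a - 3)*(a + 3)*(a + 1)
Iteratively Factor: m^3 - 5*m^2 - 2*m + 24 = (m - 4)*(m^2 - m - 6) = (m - 4)*(m - 3)*(m + 2)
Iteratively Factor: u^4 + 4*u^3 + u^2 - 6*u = (u - 1)*(u^3 + 5*u^2 + 6*u) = u*(u - 1)*(u^2 + 5*u + 6) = u*(u - 1)*(u + 2)*(u + 3)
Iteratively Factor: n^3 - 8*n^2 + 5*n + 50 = (n - 5)*(n^2 - 3*n - 10) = (n - 5)*(n + 2)*(n - 5)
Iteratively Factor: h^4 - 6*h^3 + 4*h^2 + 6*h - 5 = (h - 1)*(h^3 - 5*h^2 - h + 5) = (h - 1)^2*(h^2 - 4*h - 5) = (h - 1)^2*(h + 1)*(h - 5)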